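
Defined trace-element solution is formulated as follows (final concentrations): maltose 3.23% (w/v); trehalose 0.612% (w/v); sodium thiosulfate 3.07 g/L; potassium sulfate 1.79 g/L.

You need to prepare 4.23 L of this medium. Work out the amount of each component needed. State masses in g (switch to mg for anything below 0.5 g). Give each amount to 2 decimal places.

Scale factor relative to 1 L: 4.23.
maltose: 3.23 g per 100 mL × 4230 mL ÷ 100 = 136.63 g
trehalose: 0.612% w/v = 6.12 g/L → 6.12 × 4.23 L = 25.89 g
sodium thiosulfate: 3.07 g/L × 4.23 L = 12.99 g
potassium sulfate: 1.79 g/L × 4.23 L = 7.57 g

maltose 136.63 g; trehalose 25.89 g; sodium thiosulfate 12.99 g; potassium sulfate 7.57 g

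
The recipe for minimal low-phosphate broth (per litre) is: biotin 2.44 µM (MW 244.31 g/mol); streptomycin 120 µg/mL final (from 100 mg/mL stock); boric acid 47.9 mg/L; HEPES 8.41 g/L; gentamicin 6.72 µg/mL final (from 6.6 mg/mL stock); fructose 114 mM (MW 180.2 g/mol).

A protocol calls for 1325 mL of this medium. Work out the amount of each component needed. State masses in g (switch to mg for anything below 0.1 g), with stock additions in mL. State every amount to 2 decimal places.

biotin 0.79 mg; streptomycin 1.59 mL; boric acid 63.47 mg; HEPES 11.14 g; gentamicin 1.35 mL; fructose 27.22 g

Working volume: 1325 mL = 1.325 L.
biotin: 2.44 µmol/L × 244.31 g/mol × 1.325 L ÷ 1000 = 0.79 mg
streptomycin: dilute stock: 120 µg/mL × 1325 mL ÷ 100000 µg/mL = 1.59 mL
boric acid: 47.9 mg/L × 1.325 L = 63.47 mg
HEPES: 8.41 g/L × 1.325 L = 11.14 g
gentamicin: dilute stock: 6.72 µg/mL × 1325 mL ÷ 6600 µg/mL = 1.35 mL
fructose: 114 mmol/L × 180.2 g/mol × 1.325 L ÷ 1000 = 27.22 g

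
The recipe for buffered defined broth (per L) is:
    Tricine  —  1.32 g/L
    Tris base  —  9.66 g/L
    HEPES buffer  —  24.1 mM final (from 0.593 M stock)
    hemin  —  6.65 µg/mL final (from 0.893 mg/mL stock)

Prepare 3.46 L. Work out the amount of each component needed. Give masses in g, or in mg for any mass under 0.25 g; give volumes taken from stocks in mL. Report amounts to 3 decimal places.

Working volume: 3.46 L.
Tricine: 1.32 g/L × 3.46 L = 4.567 g
Tris base: 9.66 g/L × 3.46 L = 33.424 g
HEPES buffer: dilute stock: 24.1 mM × 3460 mL ÷ 593 mM = 140.617 mL
hemin: C1V1 = C2V2 → 6.65 µg/mL × 3460 mL ÷ 893 µg/mL = 25.766 mL

Tricine 4.567 g; Tris base 33.424 g; HEPES buffer 140.617 mL; hemin 25.766 mL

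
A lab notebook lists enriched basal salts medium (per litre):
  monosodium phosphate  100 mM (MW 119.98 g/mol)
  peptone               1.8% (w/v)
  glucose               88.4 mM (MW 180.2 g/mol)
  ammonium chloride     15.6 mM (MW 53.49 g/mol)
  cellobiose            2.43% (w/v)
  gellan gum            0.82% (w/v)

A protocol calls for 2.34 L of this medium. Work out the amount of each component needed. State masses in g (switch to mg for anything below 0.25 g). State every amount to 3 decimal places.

Working volume: 2.34 L.
monosodium phosphate: 100 mmol/L × 119.98 g/mol × 2.34 L ÷ 1000 = 28.075 g
peptone: 1.8 g per 100 mL × 2340 mL ÷ 100 = 42.120 g
glucose: 88.4 mmol/L × 180.2 g/mol × 2.34 L ÷ 1000 = 37.275 g
ammonium chloride: 15.6 mmol/L × 53.49 g/mol × 2.34 L ÷ 1000 = 1.953 g
cellobiose: 2.43 g per 100 mL × 2340 mL ÷ 100 = 56.862 g
gellan gum: 0.82% w/v = 8.2 g/L → 8.2 × 2.34 L = 19.188 g

monosodium phosphate 28.075 g; peptone 42.120 g; glucose 37.275 g; ammonium chloride 1.953 g; cellobiose 56.862 g; gellan gum 19.188 g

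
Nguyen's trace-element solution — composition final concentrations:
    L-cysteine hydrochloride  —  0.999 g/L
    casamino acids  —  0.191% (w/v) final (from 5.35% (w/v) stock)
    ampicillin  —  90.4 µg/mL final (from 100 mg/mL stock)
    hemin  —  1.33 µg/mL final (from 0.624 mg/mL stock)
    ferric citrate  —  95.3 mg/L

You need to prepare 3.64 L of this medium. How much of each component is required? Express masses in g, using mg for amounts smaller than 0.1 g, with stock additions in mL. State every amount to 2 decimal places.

L-cysteine hydrochloride 3.64 g; casamino acids 129.95 mL; ampicillin 3.29 mL; hemin 7.76 mL; ferric citrate 0.35 g

Working volume: 3.64 L.
L-cysteine hydrochloride: 0.999 g/L × 3.64 L = 3.64 g
casamino acids: C1V1 = C2V2 → 0.191% ÷ 5.35% × 3640 mL = 129.95 mL
ampicillin: C1V1 = C2V2 → 90.4 µg/mL × 3640 mL ÷ 100000 µg/mL = 3.29 mL
hemin: dilute stock: 1.33 µg/mL × 3640 mL ÷ 624 µg/mL = 7.76 mL
ferric citrate: 95.3 mg/L × 3.64 L = 346.892 mg = 0.35 g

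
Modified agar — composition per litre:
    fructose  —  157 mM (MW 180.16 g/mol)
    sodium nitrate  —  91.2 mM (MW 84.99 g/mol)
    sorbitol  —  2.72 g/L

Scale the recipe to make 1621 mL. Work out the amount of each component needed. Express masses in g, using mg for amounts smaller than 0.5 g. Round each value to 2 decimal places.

fructose 45.85 g; sodium nitrate 12.56 g; sorbitol 4.41 g

Working volume: 1621 mL = 1.621 L.
fructose: 157 mmol/L × 180.16 g/mol × 1.621 L ÷ 1000 = 45.85 g
sodium nitrate: 91.2 mmol/L × 84.99 g/mol × 1.621 L ÷ 1000 = 12.56 g
sorbitol: 2.72 g/L × 1.621 L = 4.41 g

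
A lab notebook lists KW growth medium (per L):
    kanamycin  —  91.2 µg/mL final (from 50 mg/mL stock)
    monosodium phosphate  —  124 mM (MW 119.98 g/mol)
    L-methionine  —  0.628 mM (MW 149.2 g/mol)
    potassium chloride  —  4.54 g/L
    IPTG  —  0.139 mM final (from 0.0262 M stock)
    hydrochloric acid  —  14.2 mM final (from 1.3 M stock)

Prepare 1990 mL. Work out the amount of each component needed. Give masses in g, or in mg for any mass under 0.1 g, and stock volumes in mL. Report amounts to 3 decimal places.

Scale factor relative to 1 L: 1.99.
kanamycin: V = C2·V2/C1 = 91.2 µg/mL × 1990 mL ÷ 50000 µg/mL = 3.630 mL
monosodium phosphate: 124 mmol/L × 119.98 g/mol × 1.99 L ÷ 1000 = 29.606 g
L-methionine: 0.628 mmol/L × 149.2 g/mol × 1.99 L ÷ 1000 = 0.186 g
potassium chloride: 4.54 g/L × 1.99 L = 9.035 g
IPTG: C1V1 = C2V2 → 0.139 mM × 1990 mL ÷ 26.2 mM = 10.558 mL
hydrochloric acid: V = C2·V2/C1 = 14.2 mM × 1990 mL ÷ 1300 mM = 21.737 mL

kanamycin 3.630 mL; monosodium phosphate 29.606 g; L-methionine 0.186 g; potassium chloride 9.035 g; IPTG 10.558 mL; hydrochloric acid 21.737 mL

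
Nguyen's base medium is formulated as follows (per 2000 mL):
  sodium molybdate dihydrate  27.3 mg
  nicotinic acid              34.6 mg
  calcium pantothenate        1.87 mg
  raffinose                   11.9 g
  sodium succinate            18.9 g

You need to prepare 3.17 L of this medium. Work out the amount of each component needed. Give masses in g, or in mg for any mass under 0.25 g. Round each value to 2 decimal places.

Ratio of target to recipe volume: 3170 / 2000 = 1.585.
sodium molybdate dihydrate: 27.3 mg × (3170 mL / 2000 mL) = 43.27 mg
nicotinic acid: 34.6 mg × (3170 mL / 2000 mL) = 54.84 mg
calcium pantothenate: 1.87 mg × (3170 mL / 2000 mL) = 2.96 mg
raffinose: 11.9 g × (3170 mL / 2000 mL) = 18.86 g
sodium succinate: 18.9 g × (3170 mL / 2000 mL) = 29.96 g

sodium molybdate dihydrate 43.27 mg; nicotinic acid 54.84 mg; calcium pantothenate 2.96 mg; raffinose 18.86 g; sodium succinate 29.96 g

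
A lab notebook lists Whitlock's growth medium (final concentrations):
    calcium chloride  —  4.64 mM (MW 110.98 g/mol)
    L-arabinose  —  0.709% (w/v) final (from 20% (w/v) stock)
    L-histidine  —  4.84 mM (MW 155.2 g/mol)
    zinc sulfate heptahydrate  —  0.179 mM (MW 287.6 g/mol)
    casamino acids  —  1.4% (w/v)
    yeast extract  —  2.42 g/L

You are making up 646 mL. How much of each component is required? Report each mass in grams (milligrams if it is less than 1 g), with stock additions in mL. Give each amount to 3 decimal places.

Working volume: 646 mL = 0.646 L.
calcium chloride: 4.64 mmol/L × 110.98 mg/mmol × 0.646 L = 332.656 mg
L-arabinose: C1V1 = C2V2 → 0.709% ÷ 20% × 646 mL = 22.901 mL
L-histidine: 4.84 mmol/L × 155.2 mg/mmol × 0.646 L = 485.255 mg
zinc sulfate heptahydrate: 0.179 mmol/L × 287.6 mg/mmol × 0.646 L = 33.256 mg
casamino acids: 1.4 g per 100 mL × 646 mL ÷ 100 = 9.044 g
yeast extract: 2.42 g/L × 0.646 L = 1.563 g

calcium chloride 332.656 mg; L-arabinose 22.901 mL; L-histidine 485.255 mg; zinc sulfate heptahydrate 33.256 mg; casamino acids 9.044 g; yeast extract 1.563 g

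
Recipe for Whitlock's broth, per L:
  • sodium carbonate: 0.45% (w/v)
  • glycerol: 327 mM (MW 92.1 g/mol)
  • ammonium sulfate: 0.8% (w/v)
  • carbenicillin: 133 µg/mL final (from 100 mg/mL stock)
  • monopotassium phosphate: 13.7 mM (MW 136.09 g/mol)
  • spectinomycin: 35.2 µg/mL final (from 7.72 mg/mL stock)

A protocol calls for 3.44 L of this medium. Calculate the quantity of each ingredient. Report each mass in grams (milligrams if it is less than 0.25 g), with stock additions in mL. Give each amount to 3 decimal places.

Scale factor relative to 1 L: 3.44.
sodium carbonate: 0.45% w/v = 4.5 g/L → 4.5 × 3.44 L = 15.480 g
glycerol: 327 mmol/L × 92.1 g/mol × 3.44 L ÷ 1000 = 103.601 g
ammonium sulfate: 0.8% w/v = 8 g/L → 8 × 3.44 L = 27.520 g
carbenicillin: C1V1 = C2V2 → 133 µg/mL × 3440 mL ÷ 100000 µg/mL = 4.575 mL
monopotassium phosphate: 13.7 mmol/L × 136.09 g/mol × 3.44 L ÷ 1000 = 6.414 g
spectinomycin: dilute stock: 35.2 µg/mL × 3440 mL ÷ 7720 µg/mL = 15.685 mL

sodium carbonate 15.480 g; glycerol 103.601 g; ammonium sulfate 27.520 g; carbenicillin 4.575 mL; monopotassium phosphate 6.414 g; spectinomycin 15.685 mL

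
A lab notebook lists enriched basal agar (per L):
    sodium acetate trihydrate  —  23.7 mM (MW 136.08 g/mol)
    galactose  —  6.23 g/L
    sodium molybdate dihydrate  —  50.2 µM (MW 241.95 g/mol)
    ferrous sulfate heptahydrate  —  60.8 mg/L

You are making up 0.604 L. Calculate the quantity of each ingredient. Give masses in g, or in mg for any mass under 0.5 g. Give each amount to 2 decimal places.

sodium acetate trihydrate 1.95 g; galactose 3.76 g; sodium molybdate dihydrate 7.34 mg; ferrous sulfate heptahydrate 36.72 mg

Scale factor relative to 1 L: 0.604.
sodium acetate trihydrate: 23.7 mmol/L × 136.08 g/mol × 0.604 L ÷ 1000 = 1.95 g
galactose: 6.23 g/L × 0.604 L = 3.76 g
sodium molybdate dihydrate: 50.2 µmol/L × 241.95 g/mol × 0.604 L ÷ 1000 = 7.34 mg
ferrous sulfate heptahydrate: 60.8 mg/L × 0.604 L = 36.72 mg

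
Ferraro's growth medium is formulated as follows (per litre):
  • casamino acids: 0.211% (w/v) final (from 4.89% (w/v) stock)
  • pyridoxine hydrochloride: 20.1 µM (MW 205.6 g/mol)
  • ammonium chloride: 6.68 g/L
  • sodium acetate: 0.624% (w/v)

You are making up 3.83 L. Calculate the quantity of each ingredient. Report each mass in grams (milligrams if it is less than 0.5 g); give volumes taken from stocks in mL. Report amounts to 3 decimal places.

casamino acids 165.262 mL; pyridoxine hydrochloride 15.828 mg; ammonium chloride 25.584 g; sodium acetate 23.899 g

Scale factor relative to 1 L: 3.83.
casamino acids: dilute stock: 0.211% ÷ 4.89% × 3830 mL = 165.262 mL
pyridoxine hydrochloride: 20.1 µmol/L × 205.6 g/mol × 3.83 L ÷ 1000 = 15.828 mg
ammonium chloride: 6.68 g/L × 3.83 L = 25.584 g
sodium acetate: 0.624 g per 100 mL × 3830 mL ÷ 100 = 23.899 g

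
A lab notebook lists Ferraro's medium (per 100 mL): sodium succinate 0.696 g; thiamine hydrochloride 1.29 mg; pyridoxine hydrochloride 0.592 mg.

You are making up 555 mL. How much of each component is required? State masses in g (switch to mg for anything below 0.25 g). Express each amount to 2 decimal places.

sodium succinate 3.86 g; thiamine hydrochloride 7.16 mg; pyridoxine hydrochloride 3.29 mg

Scale factor = 555 mL / 100 mL = 5.55.
sodium succinate: 0.696 g × (555 mL / 100 mL) = 3.86 g
thiamine hydrochloride: 1.29 mg × (555 mL / 100 mL) = 7.16 mg
pyridoxine hydrochloride: 0.592 mg × (555 mL / 100 mL) = 3.29 mg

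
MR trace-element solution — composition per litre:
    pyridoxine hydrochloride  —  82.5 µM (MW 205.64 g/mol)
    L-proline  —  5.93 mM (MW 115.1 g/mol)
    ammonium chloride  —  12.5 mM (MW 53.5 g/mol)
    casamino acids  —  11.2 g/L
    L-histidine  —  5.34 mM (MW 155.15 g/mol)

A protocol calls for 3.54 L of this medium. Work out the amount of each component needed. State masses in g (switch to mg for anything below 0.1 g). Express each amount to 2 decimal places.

pyridoxine hydrochloride 60.06 mg; L-proline 2.42 g; ammonium chloride 2.37 g; casamino acids 39.65 g; L-histidine 2.93 g

Scale factor relative to 1 L: 3.54.
pyridoxine hydrochloride: 82.5 µmol/L × 205.64 g/mol × 3.54 L ÷ 1000 = 60.06 mg
L-proline: 5.93 mmol/L × 115.1 g/mol × 3.54 L ÷ 1000 = 2.42 g
ammonium chloride: 12.5 mmol/L × 53.5 g/mol × 3.54 L ÷ 1000 = 2.37 g
casamino acids: 11.2 g/L × 3.54 L = 39.65 g
L-histidine: 5.34 mmol/L × 155.15 g/mol × 3.54 L ÷ 1000 = 2.93 g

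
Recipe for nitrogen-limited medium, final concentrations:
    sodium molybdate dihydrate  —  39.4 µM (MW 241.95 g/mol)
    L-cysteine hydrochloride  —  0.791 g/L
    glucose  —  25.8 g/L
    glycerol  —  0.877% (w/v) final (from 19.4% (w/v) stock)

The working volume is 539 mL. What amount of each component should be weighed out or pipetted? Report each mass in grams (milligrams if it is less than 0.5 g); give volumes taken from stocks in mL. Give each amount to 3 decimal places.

sodium molybdate dihydrate 5.138 mg; L-cysteine hydrochloride 426.349 mg; glucose 13.906 g; glycerol 24.366 mL

Scale factor relative to 1 L: 0.539.
sodium molybdate dihydrate: 39.4 µmol/L × 241.95 g/mol × 0.539 L ÷ 1000 = 5.138 mg
L-cysteine hydrochloride: 0.791 g/L × 0.539 L = 0.426349 g = 426.349 mg
glucose: 25.8 g/L × 0.539 L = 13.906 g
glycerol: C1V1 = C2V2 → 0.877% ÷ 19.4% × 539 mL = 24.366 mL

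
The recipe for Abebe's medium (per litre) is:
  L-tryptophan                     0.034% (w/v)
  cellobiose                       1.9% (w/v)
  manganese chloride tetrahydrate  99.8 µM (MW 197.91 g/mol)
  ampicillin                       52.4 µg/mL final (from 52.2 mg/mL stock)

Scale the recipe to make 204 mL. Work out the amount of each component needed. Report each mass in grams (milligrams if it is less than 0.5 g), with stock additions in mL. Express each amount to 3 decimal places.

Target volume = 204 mL = 0.204 L.
L-tryptophan: 0.034% w/v = 0.34 g/L → 0.34 × 0.204 L = 0.06936 g = 69.360 mg
cellobiose: 1.9 g per 100 mL × 204 mL ÷ 100 = 3.876 g
manganese chloride tetrahydrate: 99.8 µmol/L × 197.91 g/mol × 0.204 L ÷ 1000 = 4.029 mg
ampicillin: V = C2·V2/C1 = 52.4 µg/mL × 204 mL ÷ 52200 µg/mL = 0.205 mL

L-tryptophan 69.360 mg; cellobiose 3.876 g; manganese chloride tetrahydrate 4.029 mg; ampicillin 0.205 mL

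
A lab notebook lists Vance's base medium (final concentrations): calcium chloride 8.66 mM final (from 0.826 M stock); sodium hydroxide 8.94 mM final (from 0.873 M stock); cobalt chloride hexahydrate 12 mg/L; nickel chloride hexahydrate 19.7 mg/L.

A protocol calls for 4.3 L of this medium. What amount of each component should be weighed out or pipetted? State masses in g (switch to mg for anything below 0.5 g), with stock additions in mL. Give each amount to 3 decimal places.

Scale factor relative to 1 L: 4.3.
calcium chloride: V = C2·V2/C1 = 8.66 mM × 4300 mL ÷ 826 mM = 45.082 mL
sodium hydroxide: C1V1 = C2V2 → 8.94 mM × 4300 mL ÷ 873 mM = 44.034 mL
cobalt chloride hexahydrate: 12 mg/L × 4.3 L = 51.600 mg
nickel chloride hexahydrate: 19.7 mg/L × 4.3 L = 84.710 mg

calcium chloride 45.082 mL; sodium hydroxide 44.034 mL; cobalt chloride hexahydrate 51.600 mg; nickel chloride hexahydrate 84.710 mg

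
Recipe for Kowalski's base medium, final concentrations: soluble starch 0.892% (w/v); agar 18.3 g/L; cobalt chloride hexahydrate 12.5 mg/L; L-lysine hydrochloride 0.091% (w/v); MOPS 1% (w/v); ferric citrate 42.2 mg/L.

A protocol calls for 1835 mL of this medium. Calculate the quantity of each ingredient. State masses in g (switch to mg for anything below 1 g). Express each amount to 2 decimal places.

soluble starch 16.37 g; agar 33.58 g; cobalt chloride hexahydrate 22.94 mg; L-lysine hydrochloride 1.67 g; MOPS 18.35 g; ferric citrate 77.44 mg

Target volume = 1835 mL = 1.835 L.
soluble starch: 0.892% w/v = 8.92 g/L → 8.92 × 1.835 L = 16.37 g
agar: 18.3 g/L × 1.835 L = 33.58 g
cobalt chloride hexahydrate: 12.5 mg/L × 1.835 L = 22.94 mg
L-lysine hydrochloride: 0.091 g per 100 mL × 1835 mL ÷ 100 = 1.67 g
MOPS: 1% w/v = 10 g/L → 10 × 1.835 L = 18.35 g
ferric citrate: 42.2 mg/L × 1.835 L = 77.44 mg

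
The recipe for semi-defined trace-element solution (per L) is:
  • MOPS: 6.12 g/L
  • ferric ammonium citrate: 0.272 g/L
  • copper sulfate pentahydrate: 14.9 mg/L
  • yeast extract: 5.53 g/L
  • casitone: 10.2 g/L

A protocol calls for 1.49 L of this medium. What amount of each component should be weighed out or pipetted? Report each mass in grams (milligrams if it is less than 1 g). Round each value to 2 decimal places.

Working volume: 1.49 L.
MOPS: 6.12 g/L × 1.49 L = 9.12 g
ferric ammonium citrate: 0.272 g/L × 1.49 L = 0.40528 g = 405.28 mg
copper sulfate pentahydrate: 14.9 mg/L × 1.49 L = 22.20 mg
yeast extract: 5.53 g/L × 1.49 L = 8.24 g
casitone: 10.2 g/L × 1.49 L = 15.20 g

MOPS 9.12 g; ferric ammonium citrate 405.28 mg; copper sulfate pentahydrate 22.20 mg; yeast extract 8.24 g; casitone 15.20 g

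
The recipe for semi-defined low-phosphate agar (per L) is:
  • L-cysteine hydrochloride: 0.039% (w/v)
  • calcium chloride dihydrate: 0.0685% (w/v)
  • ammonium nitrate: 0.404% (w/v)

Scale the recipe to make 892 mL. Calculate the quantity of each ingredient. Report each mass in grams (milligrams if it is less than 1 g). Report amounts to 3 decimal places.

Scale factor relative to 1 L: 0.892.
L-cysteine hydrochloride: 0.039 g per 100 mL × 892 mL ÷ 100 = 0.34788 g = 347.880 mg
calcium chloride dihydrate: 0.0685 g per 100 mL × 892 mL ÷ 100 = 0.61102 g = 611.020 mg
ammonium nitrate: 0.404% w/v = 4.04 g/L → 4.04 × 0.892 L = 3.604 g

L-cysteine hydrochloride 347.880 mg; calcium chloride dihydrate 611.020 mg; ammonium nitrate 3.604 g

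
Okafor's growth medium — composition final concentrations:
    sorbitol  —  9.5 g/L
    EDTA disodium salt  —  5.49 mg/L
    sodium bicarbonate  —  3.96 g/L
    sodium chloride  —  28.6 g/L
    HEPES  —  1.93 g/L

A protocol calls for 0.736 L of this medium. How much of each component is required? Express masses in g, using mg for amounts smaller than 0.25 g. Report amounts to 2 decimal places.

sorbitol 6.99 g; EDTA disodium salt 4.04 mg; sodium bicarbonate 2.91 g; sodium chloride 21.05 g; HEPES 1.42 g

Working volume: 0.736 L.
sorbitol: 9.5 g/L × 0.736 L = 6.99 g
EDTA disodium salt: 5.49 mg/L × 0.736 L = 4.04 mg
sodium bicarbonate: 3.96 g/L × 0.736 L = 2.91 g
sodium chloride: 28.6 g/L × 0.736 L = 21.05 g
HEPES: 1.93 g/L × 0.736 L = 1.42 g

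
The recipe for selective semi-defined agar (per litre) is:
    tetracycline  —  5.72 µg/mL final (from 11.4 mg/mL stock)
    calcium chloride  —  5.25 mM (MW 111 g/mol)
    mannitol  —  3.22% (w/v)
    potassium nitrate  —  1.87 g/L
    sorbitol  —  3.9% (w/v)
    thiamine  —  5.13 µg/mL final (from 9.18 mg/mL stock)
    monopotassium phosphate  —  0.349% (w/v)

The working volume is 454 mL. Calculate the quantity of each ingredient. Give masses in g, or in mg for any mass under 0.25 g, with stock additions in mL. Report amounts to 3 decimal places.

Working volume: 454 mL = 0.454 L.
tetracycline: V = C2·V2/C1 = 5.72 µg/mL × 454 mL ÷ 11400 µg/mL = 0.228 mL
calcium chloride: 5.25 mmol/L × 111 g/mol × 0.454 L ÷ 1000 = 0.265 g
mannitol: 3.22% w/v = 32.2 g/L → 32.2 × 0.454 L = 14.619 g
potassium nitrate: 1.87 g/L × 0.454 L = 0.849 g
sorbitol: 3.9% w/v = 39 g/L → 39 × 0.454 L = 17.706 g
thiamine: C1V1 = C2V2 → 5.13 µg/mL × 454 mL ÷ 9180 µg/mL = 0.254 mL
monopotassium phosphate: 0.349 g per 100 mL × 454 mL ÷ 100 = 1.584 g

tetracycline 0.228 mL; calcium chloride 0.265 g; mannitol 14.619 g; potassium nitrate 0.849 g; sorbitol 17.706 g; thiamine 0.254 mL; monopotassium phosphate 1.584 g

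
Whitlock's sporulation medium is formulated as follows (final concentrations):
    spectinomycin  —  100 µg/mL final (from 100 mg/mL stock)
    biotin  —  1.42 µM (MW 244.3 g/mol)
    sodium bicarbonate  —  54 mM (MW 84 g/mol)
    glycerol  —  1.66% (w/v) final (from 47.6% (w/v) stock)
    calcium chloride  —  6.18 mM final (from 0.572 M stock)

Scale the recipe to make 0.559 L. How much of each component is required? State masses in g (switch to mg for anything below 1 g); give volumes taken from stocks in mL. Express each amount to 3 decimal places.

spectinomycin 0.559 mL; biotin 0.194 mg; sodium bicarbonate 2.536 g; glycerol 19.495 mL; calcium chloride 6.040 mL

Working volume: 0.559 L.
spectinomycin: C1V1 = C2V2 → 100 µg/mL × 559 mL ÷ 100000 µg/mL = 0.559 mL
biotin: 1.42 µmol/L × 244.3 g/mol × 0.559 L ÷ 1000 = 0.194 mg
sodium bicarbonate: 54 mmol/L × 84 g/mol × 0.559 L ÷ 1000 = 2.536 g
glycerol: V = C2·V2/C1 = 1.66% ÷ 47.6% × 559 mL = 19.495 mL
calcium chloride: V = C2·V2/C1 = 6.18 mM × 559 mL ÷ 572 mM = 6.040 mL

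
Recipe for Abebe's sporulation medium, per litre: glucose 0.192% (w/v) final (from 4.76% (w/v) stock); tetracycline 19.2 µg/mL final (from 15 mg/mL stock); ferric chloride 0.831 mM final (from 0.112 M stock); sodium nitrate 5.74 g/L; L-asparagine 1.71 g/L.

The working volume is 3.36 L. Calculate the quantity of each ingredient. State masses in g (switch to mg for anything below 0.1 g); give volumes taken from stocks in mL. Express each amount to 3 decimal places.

glucose 135.529 mL; tetracycline 4.301 mL; ferric chloride 24.930 mL; sodium nitrate 19.286 g; L-asparagine 5.746 g

Scale factor relative to 1 L: 3.36.
glucose: C1V1 = C2V2 → 0.192% ÷ 4.76% × 3360 mL = 135.529 mL
tetracycline: V = C2·V2/C1 = 19.2 µg/mL × 3360 mL ÷ 15000 µg/mL = 4.301 mL
ferric chloride: C1V1 = C2V2 → 0.831 mM × 3360 mL ÷ 112 mM = 24.930 mL
sodium nitrate: 5.74 g/L × 3.36 L = 19.286 g
L-asparagine: 1.71 g/L × 3.36 L = 5.746 g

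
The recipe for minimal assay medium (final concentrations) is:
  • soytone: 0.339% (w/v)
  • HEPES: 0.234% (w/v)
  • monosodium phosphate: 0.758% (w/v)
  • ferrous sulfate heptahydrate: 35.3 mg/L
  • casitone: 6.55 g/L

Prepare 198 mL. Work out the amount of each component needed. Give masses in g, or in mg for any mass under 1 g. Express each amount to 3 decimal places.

Scale factor relative to 1 L: 0.198.
soytone: 0.339% w/v = 3.39 g/L → 3.39 × 0.198 L = 0.67122 g = 671.220 mg
HEPES: 0.234 g per 100 mL × 198 mL ÷ 100 = 0.46332 g = 463.320 mg
monosodium phosphate: 0.758 g per 100 mL × 198 mL ÷ 100 = 1.501 g
ferrous sulfate heptahydrate: 35.3 mg/L × 0.198 L = 6.989 mg
casitone: 6.55 g/L × 0.198 L = 1.297 g

soytone 671.220 mg; HEPES 463.320 mg; monosodium phosphate 1.501 g; ferrous sulfate heptahydrate 6.989 mg; casitone 1.297 g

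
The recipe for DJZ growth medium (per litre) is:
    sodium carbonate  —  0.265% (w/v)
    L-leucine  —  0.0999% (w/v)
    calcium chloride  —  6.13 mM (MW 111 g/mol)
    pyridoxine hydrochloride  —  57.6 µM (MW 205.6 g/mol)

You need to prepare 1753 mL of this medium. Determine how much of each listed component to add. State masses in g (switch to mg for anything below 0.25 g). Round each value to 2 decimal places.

sodium carbonate 4.65 g; L-leucine 1.75 g; calcium chloride 1.19 g; pyridoxine hydrochloride 20.76 mg

Target volume = 1753 mL = 1.753 L.
sodium carbonate: 0.265% w/v = 2.65 g/L → 2.65 × 1.753 L = 4.65 g
L-leucine: 0.0999% w/v = 0.999 g/L → 0.999 × 1.753 L = 1.75 g
calcium chloride: 6.13 mmol/L × 111 g/mol × 1.753 L ÷ 1000 = 1.19 g
pyridoxine hydrochloride: 57.6 µmol/L × 205.6 g/mol × 1.753 L ÷ 1000 = 20.76 mg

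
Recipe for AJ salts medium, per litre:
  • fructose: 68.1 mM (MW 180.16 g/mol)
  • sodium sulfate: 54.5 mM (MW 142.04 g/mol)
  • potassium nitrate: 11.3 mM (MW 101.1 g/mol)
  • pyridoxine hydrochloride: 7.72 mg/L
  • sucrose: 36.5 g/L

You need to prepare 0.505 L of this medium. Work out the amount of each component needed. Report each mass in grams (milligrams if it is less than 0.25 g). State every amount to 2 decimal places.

Scale factor relative to 1 L: 0.505.
fructose: 68.1 mmol/L × 180.16 g/mol × 0.505 L ÷ 1000 = 6.20 g
sodium sulfate: 54.5 mmol/L × 142.04 g/mol × 0.505 L ÷ 1000 = 3.91 g
potassium nitrate: 11.3 mmol/L × 101.1 g/mol × 0.505 L ÷ 1000 = 0.58 g
pyridoxine hydrochloride: 7.72 mg/L × 0.505 L = 3.90 mg
sucrose: 36.5 g/L × 0.505 L = 18.43 g

fructose 6.20 g; sodium sulfate 3.91 g; potassium nitrate 0.58 g; pyridoxine hydrochloride 3.90 mg; sucrose 18.43 g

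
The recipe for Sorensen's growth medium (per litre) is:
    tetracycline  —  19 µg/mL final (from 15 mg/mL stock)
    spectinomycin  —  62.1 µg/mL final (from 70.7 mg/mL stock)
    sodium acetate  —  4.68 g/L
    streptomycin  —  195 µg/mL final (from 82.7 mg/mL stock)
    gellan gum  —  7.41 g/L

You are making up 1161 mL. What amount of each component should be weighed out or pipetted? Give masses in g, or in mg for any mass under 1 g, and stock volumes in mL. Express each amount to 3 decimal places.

Target volume = 1161 mL = 1.161 L.
tetracycline: dilute stock: 19 µg/mL × 1161 mL ÷ 15000 µg/mL = 1.471 mL
spectinomycin: dilute stock: 62.1 µg/mL × 1161 mL ÷ 70700 µg/mL = 1.020 mL
sodium acetate: 4.68 g/L × 1.161 L = 5.433 g
streptomycin: C1V1 = C2V2 → 195 µg/mL × 1161 mL ÷ 82700 µg/mL = 2.738 mL
gellan gum: 7.41 g/L × 1.161 L = 8.603 g

tetracycline 1.471 mL; spectinomycin 1.020 mL; sodium acetate 5.433 g; streptomycin 2.738 mL; gellan gum 8.603 g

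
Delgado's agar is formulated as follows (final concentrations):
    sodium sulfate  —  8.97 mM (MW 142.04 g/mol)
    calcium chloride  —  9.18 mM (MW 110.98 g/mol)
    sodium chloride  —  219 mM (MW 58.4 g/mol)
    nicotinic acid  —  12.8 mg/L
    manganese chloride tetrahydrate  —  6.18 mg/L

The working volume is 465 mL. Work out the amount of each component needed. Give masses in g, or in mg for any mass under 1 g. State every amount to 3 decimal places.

Scale factor relative to 1 L: 0.465.
sodium sulfate: 8.97 mmol/L × 142.04 mg/mmol × 0.465 L = 592.456 mg
calcium chloride: 9.18 mmol/L × 110.98 mg/mmol × 0.465 L = 473.740 mg
sodium chloride: 219 mmol/L × 58.4 g/mol × 0.465 L ÷ 1000 = 5.947 g
nicotinic acid: 12.8 mg/L × 0.465 L = 5.952 mg
manganese chloride tetrahydrate: 6.18 mg/L × 0.465 L = 2.874 mg

sodium sulfate 592.456 mg; calcium chloride 473.740 mg; sodium chloride 5.947 g; nicotinic acid 5.952 mg; manganese chloride tetrahydrate 2.874 mg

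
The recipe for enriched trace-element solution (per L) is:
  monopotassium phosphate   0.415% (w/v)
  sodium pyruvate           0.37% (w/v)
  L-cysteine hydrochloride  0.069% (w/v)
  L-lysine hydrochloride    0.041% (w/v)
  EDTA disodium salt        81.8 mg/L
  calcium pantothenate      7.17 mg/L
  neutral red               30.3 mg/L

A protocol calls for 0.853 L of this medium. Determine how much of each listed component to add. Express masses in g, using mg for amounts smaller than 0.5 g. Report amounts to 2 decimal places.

Scale factor relative to 1 L: 0.853.
monopotassium phosphate: 0.415% w/v = 4.15 g/L → 4.15 × 0.853 L = 3.54 g
sodium pyruvate: 0.37 g per 100 mL × 853 mL ÷ 100 = 3.16 g
L-cysteine hydrochloride: 0.069% w/v = 0.69 g/L → 0.69 × 0.853 L = 0.59 g
L-lysine hydrochloride: 0.041 g per 100 mL × 853 mL ÷ 100 = 0.34973 g = 349.73 mg
EDTA disodium salt: 81.8 mg/L × 0.853 L = 69.78 mg
calcium pantothenate: 7.17 mg/L × 0.853 L = 6.12 mg
neutral red: 30.3 mg/L × 0.853 L = 25.85 mg

monopotassium phosphate 3.54 g; sodium pyruvate 3.16 g; L-cysteine hydrochloride 0.59 g; L-lysine hydrochloride 349.73 mg; EDTA disodium salt 69.78 mg; calcium pantothenate 6.12 mg; neutral red 25.85 mg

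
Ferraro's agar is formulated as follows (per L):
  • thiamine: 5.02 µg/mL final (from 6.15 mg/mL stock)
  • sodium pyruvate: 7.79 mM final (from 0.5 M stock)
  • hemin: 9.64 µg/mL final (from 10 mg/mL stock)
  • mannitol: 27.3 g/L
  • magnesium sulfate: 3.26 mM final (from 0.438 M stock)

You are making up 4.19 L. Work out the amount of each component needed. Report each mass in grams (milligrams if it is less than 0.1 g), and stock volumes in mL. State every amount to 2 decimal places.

Working volume: 4.19 L.
thiamine: V = C2·V2/C1 = 5.02 µg/mL × 4190 mL ÷ 6150 µg/mL = 3.42 mL
sodium pyruvate: C1V1 = C2V2 → 7.79 mM × 4190 mL ÷ 500 mM = 65.28 mL
hemin: C1V1 = C2V2 → 9.64 µg/mL × 4190 mL ÷ 10000 µg/mL = 4.04 mL
mannitol: 27.3 g/L × 4.19 L = 114.39 g
magnesium sulfate: V = C2·V2/C1 = 3.26 mM × 4190 mL ÷ 438 mM = 31.19 mL

thiamine 3.42 mL; sodium pyruvate 65.28 mL; hemin 4.04 mL; mannitol 114.39 g; magnesium sulfate 31.19 mL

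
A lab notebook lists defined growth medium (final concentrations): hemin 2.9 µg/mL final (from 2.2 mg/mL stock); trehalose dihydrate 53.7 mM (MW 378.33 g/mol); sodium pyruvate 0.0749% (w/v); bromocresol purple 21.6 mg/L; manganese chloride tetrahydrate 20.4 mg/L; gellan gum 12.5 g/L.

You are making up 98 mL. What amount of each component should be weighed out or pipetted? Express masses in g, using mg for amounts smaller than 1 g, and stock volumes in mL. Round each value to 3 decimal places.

hemin 0.129 mL; trehalose dihydrate 1.991 g; sodium pyruvate 73.402 mg; bromocresol purple 2.117 mg; manganese chloride tetrahydrate 1.999 mg; gellan gum 1.225 g

Target volume = 98 mL = 0.098 L.
hemin: C1V1 = C2V2 → 2.9 µg/mL × 98 mL ÷ 2200 µg/mL = 0.129 mL
trehalose dihydrate: 53.7 mmol/L × 378.33 g/mol × 0.098 L ÷ 1000 = 1.991 g
sodium pyruvate: 0.0749 g per 100 mL × 98 mL ÷ 100 = 0.073402 g = 73.402 mg
bromocresol purple: 21.6 mg/L × 0.098 L = 2.117 mg
manganese chloride tetrahydrate: 20.4 mg/L × 0.098 L = 1.999 mg
gellan gum: 12.5 g/L × 0.098 L = 1.225 g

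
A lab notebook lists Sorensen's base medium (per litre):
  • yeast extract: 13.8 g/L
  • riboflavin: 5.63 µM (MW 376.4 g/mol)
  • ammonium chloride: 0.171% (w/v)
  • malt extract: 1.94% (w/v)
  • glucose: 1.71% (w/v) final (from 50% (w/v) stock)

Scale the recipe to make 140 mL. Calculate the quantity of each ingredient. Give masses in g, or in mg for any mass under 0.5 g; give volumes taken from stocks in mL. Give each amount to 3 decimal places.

yeast extract 1.932 g; riboflavin 0.297 mg; ammonium chloride 239.400 mg; malt extract 2.716 g; glucose 4.788 mL

Target volume = 140 mL = 0.14 L.
yeast extract: 13.8 g/L × 0.14 L = 1.932 g
riboflavin: 5.63 µmol/L × 376.4 g/mol × 0.14 L ÷ 1000 = 0.297 mg
ammonium chloride: 0.171% w/v = 1.71 g/L → 1.71 × 0.14 L = 0.2394 g = 239.400 mg
malt extract: 1.94% w/v = 19.4 g/L → 19.4 × 0.14 L = 2.716 g
glucose: dilute stock: 1.71% ÷ 50% × 140 mL = 4.788 mL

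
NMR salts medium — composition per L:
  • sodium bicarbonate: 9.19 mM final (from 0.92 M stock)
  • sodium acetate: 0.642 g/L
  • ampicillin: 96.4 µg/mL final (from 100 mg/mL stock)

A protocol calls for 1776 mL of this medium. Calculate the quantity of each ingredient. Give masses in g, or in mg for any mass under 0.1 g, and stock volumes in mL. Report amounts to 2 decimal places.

Working volume: 1776 mL = 1.776 L.
sodium bicarbonate: V = C2·V2/C1 = 9.19 mM × 1776 mL ÷ 920 mM = 17.74 mL
sodium acetate: 0.642 g/L × 1.776 L = 1.14 g
ampicillin: V = C2·V2/C1 = 96.4 µg/mL × 1776 mL ÷ 100000 µg/mL = 1.71 mL

sodium bicarbonate 17.74 mL; sodium acetate 1.14 g; ampicillin 1.71 mL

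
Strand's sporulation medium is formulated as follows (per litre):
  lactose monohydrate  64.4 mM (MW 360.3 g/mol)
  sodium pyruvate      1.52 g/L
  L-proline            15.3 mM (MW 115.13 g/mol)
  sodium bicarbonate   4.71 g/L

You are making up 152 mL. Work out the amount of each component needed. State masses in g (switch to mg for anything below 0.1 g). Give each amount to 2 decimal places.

Scale factor relative to 1 L: 0.152.
lactose monohydrate: 64.4 mmol/L × 360.3 g/mol × 0.152 L ÷ 1000 = 3.53 g
sodium pyruvate: 1.52 g/L × 0.152 L = 0.23 g
L-proline: 15.3 mmol/L × 115.13 g/mol × 0.152 L ÷ 1000 = 0.27 g
sodium bicarbonate: 4.71 g/L × 0.152 L = 0.72 g

lactose monohydrate 3.53 g; sodium pyruvate 0.23 g; L-proline 0.27 g; sodium bicarbonate 0.72 g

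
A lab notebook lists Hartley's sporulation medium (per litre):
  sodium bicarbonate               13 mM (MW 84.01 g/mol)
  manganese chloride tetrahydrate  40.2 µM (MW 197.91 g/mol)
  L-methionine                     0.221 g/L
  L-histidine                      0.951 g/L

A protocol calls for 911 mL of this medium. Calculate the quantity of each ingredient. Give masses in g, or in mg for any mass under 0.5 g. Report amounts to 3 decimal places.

Target volume = 911 mL = 0.911 L.
sodium bicarbonate: 13 mmol/L × 84.01 g/mol × 0.911 L ÷ 1000 = 0.995 g
manganese chloride tetrahydrate: 40.2 µmol/L × 197.91 g/mol × 0.911 L ÷ 1000 = 7.248 mg
L-methionine: 0.221 g/L × 0.911 L = 0.201331 g = 201.331 mg
L-histidine: 0.951 g/L × 0.911 L = 0.866 g

sodium bicarbonate 0.995 g; manganese chloride tetrahydrate 7.248 mg; L-methionine 201.331 mg; L-histidine 0.866 g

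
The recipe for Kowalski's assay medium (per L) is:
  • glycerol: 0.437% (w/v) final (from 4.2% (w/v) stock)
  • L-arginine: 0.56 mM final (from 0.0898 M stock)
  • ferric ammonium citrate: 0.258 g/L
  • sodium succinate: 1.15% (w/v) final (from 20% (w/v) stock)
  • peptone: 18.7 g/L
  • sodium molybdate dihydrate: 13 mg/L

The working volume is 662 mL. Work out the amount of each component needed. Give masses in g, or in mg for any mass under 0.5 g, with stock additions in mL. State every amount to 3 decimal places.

glycerol 68.880 mL; L-arginine 4.128 mL; ferric ammonium citrate 170.796 mg; sodium succinate 38.065 mL; peptone 12.379 g; sodium molybdate dihydrate 8.606 mg

Working volume: 662 mL = 0.662 L.
glycerol: C1V1 = C2V2 → 0.437% ÷ 4.2% × 662 mL = 68.880 mL
L-arginine: dilute stock: 0.56 mM × 662 mL ÷ 89.8 mM = 4.128 mL
ferric ammonium citrate: 0.258 g/L × 0.662 L = 0.170796 g = 170.796 mg
sodium succinate: C1V1 = C2V2 → 1.15% ÷ 20% × 662 mL = 38.065 mL
peptone: 18.7 g/L × 0.662 L = 12.379 g
sodium molybdate dihydrate: 13 mg/L × 0.662 L = 8.606 mg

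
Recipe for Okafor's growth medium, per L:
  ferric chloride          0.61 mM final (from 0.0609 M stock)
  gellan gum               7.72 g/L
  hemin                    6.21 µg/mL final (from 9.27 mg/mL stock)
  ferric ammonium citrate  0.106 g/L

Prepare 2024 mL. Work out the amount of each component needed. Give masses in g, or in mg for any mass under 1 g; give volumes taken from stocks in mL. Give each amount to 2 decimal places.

ferric chloride 20.27 mL; gellan gum 15.63 g; hemin 1.36 mL; ferric ammonium citrate 214.54 mg

Target volume = 2024 mL = 2.024 L.
ferric chloride: C1V1 = C2V2 → 0.61 mM × 2024 mL ÷ 60.9 mM = 20.27 mL
gellan gum: 7.72 g/L × 2.024 L = 15.63 g
hemin: V = C2·V2/C1 = 6.21 µg/mL × 2024 mL ÷ 9270 µg/mL = 1.36 mL
ferric ammonium citrate: 0.106 g/L × 2.024 L = 0.214544 g = 214.54 mg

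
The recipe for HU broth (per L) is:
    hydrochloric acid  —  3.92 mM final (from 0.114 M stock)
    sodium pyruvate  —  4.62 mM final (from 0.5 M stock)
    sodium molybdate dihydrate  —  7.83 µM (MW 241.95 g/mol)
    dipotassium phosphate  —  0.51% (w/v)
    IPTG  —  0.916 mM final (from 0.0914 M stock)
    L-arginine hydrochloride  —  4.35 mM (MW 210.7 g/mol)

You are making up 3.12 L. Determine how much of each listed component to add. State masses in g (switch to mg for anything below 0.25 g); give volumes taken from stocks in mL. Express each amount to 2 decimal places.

Scale factor relative to 1 L: 3.12.
hydrochloric acid: C1V1 = C2V2 → 3.92 mM × 3120 mL ÷ 114 mM = 107.28 mL
sodium pyruvate: dilute stock: 4.62 mM × 3120 mL ÷ 500 mM = 28.83 mL
sodium molybdate dihydrate: 7.83 µmol/L × 241.95 g/mol × 3.12 L ÷ 1000 = 5.91 mg
dipotassium phosphate: 0.51% w/v = 5.1 g/L → 5.1 × 3.12 L = 15.91 g
IPTG: V = C2·V2/C1 = 0.916 mM × 3120 mL ÷ 91.4 mM = 31.27 mL
L-arginine hydrochloride: 4.35 mmol/L × 210.7 g/mol × 3.12 L ÷ 1000 = 2.86 g

hydrochloric acid 107.28 mL; sodium pyruvate 28.83 mL; sodium molybdate dihydrate 5.91 mg; dipotassium phosphate 15.91 g; IPTG 31.27 mL; L-arginine hydrochloride 2.86 g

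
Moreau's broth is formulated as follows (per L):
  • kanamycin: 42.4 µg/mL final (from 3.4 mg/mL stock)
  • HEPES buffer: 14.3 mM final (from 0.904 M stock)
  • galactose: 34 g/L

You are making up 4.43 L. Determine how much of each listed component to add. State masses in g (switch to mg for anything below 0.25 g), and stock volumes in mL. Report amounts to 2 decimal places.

Scale factor relative to 1 L: 4.43.
kanamycin: V = C2·V2/C1 = 42.4 µg/mL × 4430 mL ÷ 3400 µg/mL = 55.24 mL
HEPES buffer: dilute stock: 14.3 mM × 4430 mL ÷ 904 mM = 70.08 mL
galactose: 34 g/L × 4.43 L = 150.62 g

kanamycin 55.24 mL; HEPES buffer 70.08 mL; galactose 150.62 g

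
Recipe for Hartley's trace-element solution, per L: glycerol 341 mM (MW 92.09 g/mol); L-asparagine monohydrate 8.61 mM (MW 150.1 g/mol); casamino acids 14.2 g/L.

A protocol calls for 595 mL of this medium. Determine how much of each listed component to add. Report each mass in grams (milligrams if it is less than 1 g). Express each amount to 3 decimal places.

Working volume: 595 mL = 0.595 L.
glycerol: 341 mmol/L × 92.09 g/mol × 0.595 L ÷ 1000 = 18.685 g
L-asparagine monohydrate: 8.61 mmol/L × 150.1 mg/mmol × 0.595 L = 768.955 mg
casamino acids: 14.2 g/L × 0.595 L = 8.449 g

glycerol 18.685 g; L-asparagine monohydrate 768.955 mg; casamino acids 8.449 g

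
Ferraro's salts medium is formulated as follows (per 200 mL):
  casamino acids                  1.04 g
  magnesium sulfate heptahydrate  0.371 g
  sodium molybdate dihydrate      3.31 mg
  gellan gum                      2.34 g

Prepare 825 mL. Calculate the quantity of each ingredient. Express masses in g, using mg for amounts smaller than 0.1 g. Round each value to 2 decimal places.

Scale factor = 825 mL / 200 mL = 4.125.
casamino acids: 1.04 g × (825 mL / 200 mL) = 4.29 g
magnesium sulfate heptahydrate: 0.371 g × (825 mL / 200 mL) = 1.53 g
sodium molybdate dihydrate: 3.31 mg × (825 mL / 200 mL) = 13.65 mg
gellan gum: 2.34 g × (825 mL / 200 mL) = 9.65 g

casamino acids 4.29 g; magnesium sulfate heptahydrate 1.53 g; sodium molybdate dihydrate 13.65 mg; gellan gum 9.65 g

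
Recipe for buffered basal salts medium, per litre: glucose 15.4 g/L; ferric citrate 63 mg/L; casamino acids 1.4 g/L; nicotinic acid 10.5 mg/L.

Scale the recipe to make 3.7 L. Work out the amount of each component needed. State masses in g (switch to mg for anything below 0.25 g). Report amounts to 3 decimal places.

glucose 56.980 g; ferric citrate 233.100 mg; casamino acids 5.180 g; nicotinic acid 38.850 mg

Scale factor relative to 1 L: 3.7.
glucose: 15.4 g/L × 3.7 L = 56.980 g
ferric citrate: 63 mg/L × 3.7 L = 233.100 mg
casamino acids: 1.4 g/L × 3.7 L = 5.180 g
nicotinic acid: 10.5 mg/L × 3.7 L = 38.850 mg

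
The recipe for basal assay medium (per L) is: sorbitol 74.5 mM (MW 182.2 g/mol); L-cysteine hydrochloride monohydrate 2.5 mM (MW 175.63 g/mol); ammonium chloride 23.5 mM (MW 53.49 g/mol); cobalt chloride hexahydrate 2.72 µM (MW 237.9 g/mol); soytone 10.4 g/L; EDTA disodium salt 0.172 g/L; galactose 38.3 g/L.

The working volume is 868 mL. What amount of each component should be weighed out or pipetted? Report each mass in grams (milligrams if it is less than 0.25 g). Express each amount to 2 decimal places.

sorbitol 11.78 g; L-cysteine hydrochloride monohydrate 0.38 g; ammonium chloride 1.09 g; cobalt chloride hexahydrate 0.56 mg; soytone 9.03 g; EDTA disodium salt 149.30 mg; galactose 33.24 g

Target volume = 868 mL = 0.868 L.
sorbitol: 74.5 mmol/L × 182.2 g/mol × 0.868 L ÷ 1000 = 11.78 g
L-cysteine hydrochloride monohydrate: 2.5 mmol/L × 175.63 g/mol × 0.868 L ÷ 1000 = 0.38 g
ammonium chloride: 23.5 mmol/L × 53.49 g/mol × 0.868 L ÷ 1000 = 1.09 g
cobalt chloride hexahydrate: 2.72 µmol/L × 237.9 g/mol × 0.868 L ÷ 1000 = 0.56 mg
soytone: 10.4 g/L × 0.868 L = 9.03 g
EDTA disodium salt: 0.172 g/L × 0.868 L = 0.149296 g = 149.30 mg
galactose: 38.3 g/L × 0.868 L = 33.24 g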